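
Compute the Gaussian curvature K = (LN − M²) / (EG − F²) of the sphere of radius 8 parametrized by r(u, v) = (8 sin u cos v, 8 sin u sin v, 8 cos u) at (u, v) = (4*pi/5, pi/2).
K = 1/64

Coefficients of the first fundamental form: E = 64, F = 0, G = 64*sin(u)^2.
Coefficients of the second fundamental form: L = -8*sin(u)/Abs(sin(u)), M = 0, N = -8*sin(u)^3/Abs(sin(u)).
Assemble K = (LN − M²)/(EG − F²) = 1/64. At (u, v) = (4*pi/5, pi/2): K = 1/64.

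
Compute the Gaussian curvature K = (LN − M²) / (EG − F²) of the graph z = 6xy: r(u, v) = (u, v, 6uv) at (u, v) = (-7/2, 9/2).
K = -36/1371241

Coefficients of the first fundamental form: E = 36*v^2 + 1, F = 36*u*v, G = 36*u^2 + 1.
Coefficients of the second fundamental form: L = 0, M = 6/sqrt(36*u^2 + 36*v^2 + 1), N = 0.
Assemble K = (LN − M²)/(EG − F²) = -36/(1296*u^4 + 2592*u^2*v^2 + 72*u^2 + 1296*v^4 + 72*v^2 + 1). At (u, v) = (-7/2, 9/2): K = -36/1371241.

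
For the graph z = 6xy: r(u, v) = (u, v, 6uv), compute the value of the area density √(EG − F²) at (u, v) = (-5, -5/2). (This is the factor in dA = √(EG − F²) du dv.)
√(EG − F²)|_{(-5, -5/2)} = sqrt(1126)

E = 36*v^2 + 1, F = 36*u*v, G = 36*u^2 + 1, so EG − F² = 36*u^2 + 36*v^2 + 1. Taking the positive square root: √(EG − F²) = sqrt(36*u^2 + 36*v^2 + 1). At (u, v) = (-5, -5/2): sqrt(1126).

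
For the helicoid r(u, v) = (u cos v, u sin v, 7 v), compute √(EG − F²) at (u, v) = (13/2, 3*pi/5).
√(EG − F²)|_{(13/2, 3*pi/5)} = sqrt(365)/2

E = 1, F = 0, G = u^2 + 49; EG − F² = u^2 + 49; √(EG − F²) = sqrt(u^2 + 49). At the given point: sqrt(365)/2.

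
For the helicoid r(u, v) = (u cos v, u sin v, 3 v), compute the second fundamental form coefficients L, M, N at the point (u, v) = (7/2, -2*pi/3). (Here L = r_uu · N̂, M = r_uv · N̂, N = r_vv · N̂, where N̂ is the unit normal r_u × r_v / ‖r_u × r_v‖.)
L = 0;  M = -6*sqrt(85)/85;  N = 0

Compute the unit normal N̂(u, v) = (3*sin(v)/sqrt(u^2 + 9), -3*cos(v)/sqrt(u^2 + 9), u/sqrt(u^2 + 9)), and the second partials r_uu, r_uv, r_vv. Take dot products:
  L(u, v) = r_uu · N̂ = 0,
  M(u, v) = r_uv · N̂ = -3/sqrt(u^2 + 9),
  N(u, v) = r_vv · N̂ = 0.
Evaluating at (u, v) = (7/2, -2*pi/3):
  L = 0, M = -6*sqrt(85)/85, N = 0.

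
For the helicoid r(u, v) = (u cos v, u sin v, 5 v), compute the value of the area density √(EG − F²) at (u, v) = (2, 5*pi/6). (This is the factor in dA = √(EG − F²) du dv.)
√(EG − F²)|_{(2, 5*pi/6)} = sqrt(29)

E = 1, F = 0, G = u^2 + 25, so EG − F² = u^2 + 25. Taking the positive square root: √(EG − F²) = sqrt(u^2 + 25). At (u, v) = (2, 5*pi/6): sqrt(29).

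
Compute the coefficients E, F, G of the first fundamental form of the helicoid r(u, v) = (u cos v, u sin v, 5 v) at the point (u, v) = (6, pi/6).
E = 1;  F = 0;  G = 61

Partials: r_u = (cos(v), sin(v), 0), r_v = (-u*sin(v), u*cos(v), 5). As functions of (u, v):
  E = r_u · r_u = 1,
  F = r_u · r_v = 0,
  G = r_v · r_v = u^2 + 25.
Evaluating at (u, v) = (6, pi/6): E = 1, F = 0, G = 61.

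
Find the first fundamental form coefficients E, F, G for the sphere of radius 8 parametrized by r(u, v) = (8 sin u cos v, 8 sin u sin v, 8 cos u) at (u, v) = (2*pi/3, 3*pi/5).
E = 64;  F = 0;  G = 48

Partials: r_u = (8*cos(u)*cos(v), 8*sin(v)*cos(u), -8*sin(u)), r_v = (-8*sin(u)*sin(v), 8*sin(u)*cos(v), 0). As functions of (u, v):
  E = r_u · r_u = 64,
  F = r_u · r_v = 0,
  G = r_v · r_v = 64*sin(u)^2.
Evaluating at (u, v) = (2*pi/3, 3*pi/5): E = 64, F = 0, G = 48.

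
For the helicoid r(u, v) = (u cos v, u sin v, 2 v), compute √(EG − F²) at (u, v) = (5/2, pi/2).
√(EG − F²)|_{(5/2, pi/2)} = sqrt(41)/2

E = 1, F = 0, G = u^2 + 4; EG − F² = u^2 + 4; √(EG − F²) = sqrt(u^2 + 4). At the given point: sqrt(41)/2.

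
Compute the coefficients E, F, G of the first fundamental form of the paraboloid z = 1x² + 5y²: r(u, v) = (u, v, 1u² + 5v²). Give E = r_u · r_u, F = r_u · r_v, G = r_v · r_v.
E = 4*u^2 + 1;  F = 20*u*v;  G = 100*v^2 + 1

Compute partials: r_u = (1, 0, 2*u), r_v = (0, 1, 10*v). Then
  E = r_u · r_u = 4*u^2 + 1,
  F = r_u · r_v = 20*u*v,
  G = r_v · r_v = 100*v^2 + 1.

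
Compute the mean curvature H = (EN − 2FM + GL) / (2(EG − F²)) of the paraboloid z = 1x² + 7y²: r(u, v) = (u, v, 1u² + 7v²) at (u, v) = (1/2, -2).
H = 799*sqrt(786)/617796

With E = 4*u^2 + 1, F = 28*u*v, G = 196*v^2 + 1, L = 2/sqrt(4*u^2 + 196*v^2 + 1), M = 0, N = 14/sqrt(4*u^2 + 196*v^2 + 1), assemble
  H = (EN − 2FM + GL) / (2(EG − F²)) = 4*(7*u^2 + 49*v^2 + 2)/(4*u^2 + 196*v^2 + 1)^(3/2).
At (u, v) = (1/2, -2): H = 799*sqrt(786)/617796.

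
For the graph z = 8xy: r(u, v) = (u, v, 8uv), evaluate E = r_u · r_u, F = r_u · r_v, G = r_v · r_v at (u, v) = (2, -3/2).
E = 145;  F = -192;  G = 257

Partials: r_u = (1, 0, 8*v), r_v = (0, 1, 8*u). As functions of (u, v):
  E = r_u · r_u = 64*v^2 + 1,
  F = r_u · r_v = 64*u*v,
  G = r_v · r_v = 64*u^2 + 1.
Evaluating at (u, v) = (2, -3/2): E = 145, F = -192, G = 257.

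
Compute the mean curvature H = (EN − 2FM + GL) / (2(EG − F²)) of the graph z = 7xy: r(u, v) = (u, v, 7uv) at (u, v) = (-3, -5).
H = -5145*sqrt(1667)/2778889

With E = 49*v^2 + 1, F = 49*u*v, G = 49*u^2 + 1, L = 0, M = 7/sqrt(49*u^2 + 49*v^2 + 1), N = 0, assemble
  H = (EN − 2FM + GL) / (2(EG − F²)) = -343*u*v/(49*u^2 + 49*v^2 + 1)^(3/2).
At (u, v) = (-3, -5): H = -5145*sqrt(1667)/2778889.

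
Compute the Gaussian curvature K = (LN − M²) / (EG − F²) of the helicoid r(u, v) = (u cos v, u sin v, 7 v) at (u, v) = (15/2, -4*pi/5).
K = -784/177241

Coefficients of the first fundamental form: E = 1, F = 0, G = u^2 + 49.
Coefficients of the second fundamental form: L = 0, M = -7/sqrt(u^2 + 49), N = 0.
Assemble K = (LN − M²)/(EG − F²) = -49/(u^2 + 49)^2. At (u, v) = (15/2, -4*pi/5): K = -784/177241.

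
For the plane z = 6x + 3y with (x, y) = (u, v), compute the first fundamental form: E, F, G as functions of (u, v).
E = 37;  F = 18;  G = 10

Compute partials: r_u = (1, 0, 6), r_v = (0, 1, 3). Then
  E = r_u · r_u = 37,
  F = r_u · r_v = 18,
  G = r_v · r_v = 10.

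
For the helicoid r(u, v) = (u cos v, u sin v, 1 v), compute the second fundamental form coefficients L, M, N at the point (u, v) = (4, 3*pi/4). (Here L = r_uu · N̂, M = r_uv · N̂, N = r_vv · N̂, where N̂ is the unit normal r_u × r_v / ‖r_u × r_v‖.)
L = 0;  M = -sqrt(17)/17;  N = 0

Compute the unit normal N̂(u, v) = (sin(v)/sqrt(u^2 + 1), -cos(v)/sqrt(u^2 + 1), u/sqrt(u^2 + 1)), and the second partials r_uu, r_uv, r_vv. Take dot products:
  L(u, v) = r_uu · N̂ = 0,
  M(u, v) = r_uv · N̂ = -1/sqrt(u^2 + 1),
  N(u, v) = r_vv · N̂ = 0.
Evaluating at (u, v) = (4, 3*pi/4):
  L = 0, M = -sqrt(17)/17, N = 0.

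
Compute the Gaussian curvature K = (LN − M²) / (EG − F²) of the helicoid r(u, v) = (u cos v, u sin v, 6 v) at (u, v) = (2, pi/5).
K = -9/400

Coefficients of the first fundamental form: E = 1, F = 0, G = u^2 + 36.
Coefficients of the second fundamental form: L = 0, M = -6/sqrt(u^2 + 36), N = 0.
Assemble K = (LN − M²)/(EG − F²) = -36/(u^2 + 36)^2. At (u, v) = (2, pi/5): K = -9/400.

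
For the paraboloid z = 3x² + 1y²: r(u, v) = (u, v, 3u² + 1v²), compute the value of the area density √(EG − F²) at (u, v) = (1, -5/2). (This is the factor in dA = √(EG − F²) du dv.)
√(EG − F²)|_{(1, -5/2)} = sqrt(62)

E = 36*u^2 + 1, F = 12*u*v, G = 4*v^2 + 1, so EG − F² = 36*u^2 + 4*v^2 + 1. Taking the positive square root: √(EG − F²) = sqrt(36*u^2 + 4*v^2 + 1). At (u, v) = (1, -5/2): sqrt(62).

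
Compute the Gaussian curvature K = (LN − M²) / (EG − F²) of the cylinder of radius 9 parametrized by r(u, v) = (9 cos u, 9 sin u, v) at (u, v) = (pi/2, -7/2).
K = 0

Coefficients of the first fundamental form: E = 81, F = 0, G = 1.
Coefficients of the second fundamental form: L = -9, M = 0, N = 0.
Assemble K = (LN − M²)/(EG − F²) = 0. At (u, v) = (pi/2, -7/2): K = 0.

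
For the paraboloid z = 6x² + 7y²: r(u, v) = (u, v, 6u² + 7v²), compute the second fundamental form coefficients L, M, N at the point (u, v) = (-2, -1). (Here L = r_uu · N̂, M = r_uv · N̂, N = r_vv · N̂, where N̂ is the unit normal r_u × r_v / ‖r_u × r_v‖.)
L = 12*sqrt(773)/773;  M = 0;  N = 14*sqrt(773)/773

Compute the unit normal N̂(u, v) = (-12*u/sqrt(144*u^2 + 196*v^2 + 1), -14*v/sqrt(144*u^2 + 196*v^2 + 1), 1/sqrt(144*u^2 + 196*v^2 + 1)), and the second partials r_uu, r_uv, r_vv. Take dot products:
  L(u, v) = r_uu · N̂ = 12/sqrt(144*u^2 + 196*v^2 + 1),
  M(u, v) = r_uv · N̂ = 0,
  N(u, v) = r_vv · N̂ = 14/sqrt(144*u^2 + 196*v^2 + 1).
Evaluating at (u, v) = (-2, -1):
  L = 12*sqrt(773)/773, M = 0, N = 14*sqrt(773)/773.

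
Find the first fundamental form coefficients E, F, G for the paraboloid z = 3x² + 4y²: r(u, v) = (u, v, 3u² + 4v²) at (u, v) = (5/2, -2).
E = 226;  F = -240;  G = 257

Partials: r_u = (1, 0, 6*u), r_v = (0, 1, 8*v). As functions of (u, v):
  E = r_u · r_u = 36*u^2 + 1,
  F = r_u · r_v = 48*u*v,
  G = r_v · r_v = 64*v^2 + 1.
Evaluating at (u, v) = (5/2, -2): E = 226, F = -240, G = 257.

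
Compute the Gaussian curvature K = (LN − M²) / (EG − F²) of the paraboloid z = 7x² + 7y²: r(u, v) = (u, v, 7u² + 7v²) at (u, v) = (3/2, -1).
K = 49/101761

Coefficients of the first fundamental form: E = 196*u^2 + 1, F = 196*u*v, G = 196*v^2 + 1.
Coefficients of the second fundamental form: L = 14/sqrt(196*u^2 + 196*v^2 + 1), M = 0, N = 14/sqrt(196*u^2 + 196*v^2 + 1).
Assemble K = (LN − M²)/(EG − F²) = 196/(38416*u^4 + 76832*u^2*v^2 + 392*u^2 + 38416*v^4 + 392*v^2 + 1). At (u, v) = (3/2, -1): K = 49/101761.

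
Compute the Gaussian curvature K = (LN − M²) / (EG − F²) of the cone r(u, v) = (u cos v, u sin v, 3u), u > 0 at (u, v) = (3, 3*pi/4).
K = 0

Coefficients of the first fundamental form: E = 10, F = 0, G = u^2.
Coefficients of the second fundamental form: L = 0, M = 0, N = 3*sqrt(10)*u^2/(10*Abs(u)).
Assemble K = (LN − M²)/(EG − F²) = 0. At (u, v) = (3, 3*pi/4): K = 0.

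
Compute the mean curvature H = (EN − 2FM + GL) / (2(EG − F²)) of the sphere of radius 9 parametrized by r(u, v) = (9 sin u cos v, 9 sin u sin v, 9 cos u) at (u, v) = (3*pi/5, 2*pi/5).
H = -1/9

With E = 81, F = 0, G = 81*sin(u)^2, L = -9*sin(u)/Abs(sin(u)), M = 0, N = -9*sin(u)^3/Abs(sin(u)), assemble
  H = (EN − 2FM + GL) / (2(EG − F²)) = -sin(u)/(9*Abs(sin(u))).
At (u, v) = (3*pi/5, 2*pi/5): H = -1/9.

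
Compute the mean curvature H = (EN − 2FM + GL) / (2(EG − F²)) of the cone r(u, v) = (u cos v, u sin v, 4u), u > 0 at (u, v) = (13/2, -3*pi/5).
H = 4*sqrt(17)/221

With E = 17, F = 0, G = u^2, L = 0, M = 0, N = 4*sqrt(17)*u^2/(17*Abs(u)), assemble
  H = (EN − 2FM + GL) / (2(EG − F²)) = 2*sqrt(17)/(17*Abs(u)).
At (u, v) = (13/2, -3*pi/5): H = 4*sqrt(17)/221.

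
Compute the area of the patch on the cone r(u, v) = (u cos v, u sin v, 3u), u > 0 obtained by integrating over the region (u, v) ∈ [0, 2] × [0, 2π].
Area = 4*sqrt(10)*pi

Area = ∫∫ √(EG − F²) du dv with √(EG − F²) = sqrt(10)*Abs(u). Integrating over [0, 2] × [0, 2π] gives 4*sqrt(10)*pi.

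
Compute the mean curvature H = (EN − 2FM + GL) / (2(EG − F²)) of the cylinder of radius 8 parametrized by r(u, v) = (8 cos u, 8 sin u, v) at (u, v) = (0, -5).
H = -1/16

With E = 64, F = 0, G = 1, L = -8, M = 0, N = 0, assemble
  H = (EN − 2FM + GL) / (2(EG − F²)) = -1/16.
At (u, v) = (0, -5): H = -1/16.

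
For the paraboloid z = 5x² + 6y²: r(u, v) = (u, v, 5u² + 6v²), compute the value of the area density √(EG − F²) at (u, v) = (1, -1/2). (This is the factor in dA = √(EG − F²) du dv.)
√(EG − F²)|_{(1, -1/2)} = sqrt(137)

E = 100*u^2 + 1, F = 120*u*v, G = 144*v^2 + 1, so EG − F² = 100*u^2 + 144*v^2 + 1. Taking the positive square root: √(EG − F²) = sqrt(100*u^2 + 144*v^2 + 1). At (u, v) = (1, -1/2): sqrt(137).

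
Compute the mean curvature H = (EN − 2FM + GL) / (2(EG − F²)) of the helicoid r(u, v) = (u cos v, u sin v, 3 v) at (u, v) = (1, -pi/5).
H = 0

With E = 1, F = 0, G = u^2 + 9, L = 0, M = -3/sqrt(u^2 + 9), N = 0, assemble
  H = (EN − 2FM + GL) / (2(EG − F²)) = 0.
At (u, v) = (1, -pi/5): H = 0.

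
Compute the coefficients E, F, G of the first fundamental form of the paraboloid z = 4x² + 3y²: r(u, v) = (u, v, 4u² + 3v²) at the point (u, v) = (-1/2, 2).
E = 17;  F = -48;  G = 145

Partials: r_u = (1, 0, 8*u), r_v = (0, 1, 6*v). As functions of (u, v):
  E = r_u · r_u = 64*u^2 + 1,
  F = r_u · r_v = 48*u*v,
  G = r_v · r_v = 36*v^2 + 1.
Evaluating at (u, v) = (-1/2, 2): E = 17, F = -48, G = 145.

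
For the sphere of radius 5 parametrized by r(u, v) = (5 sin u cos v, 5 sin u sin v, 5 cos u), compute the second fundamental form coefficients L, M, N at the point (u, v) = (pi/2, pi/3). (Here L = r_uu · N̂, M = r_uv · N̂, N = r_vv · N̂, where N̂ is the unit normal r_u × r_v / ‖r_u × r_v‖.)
L = -5;  M = 0;  N = -5

Compute the unit normal N̂(u, v) = (sin(u)^2*cos(v)/Abs(sin(u)), sin(u)^2*sin(v)/Abs(sin(u)), sin(2*u)/(2*Abs(sin(u)))), and the second partials r_uu, r_uv, r_vv. Take dot products:
  L(u, v) = r_uu · N̂ = -5*sin(u)/Abs(sin(u)),
  M(u, v) = r_uv · N̂ = 0,
  N(u, v) = r_vv · N̂ = -5*sin(u)^3/Abs(sin(u)).
Evaluating at (u, v) = (pi/2, pi/3):
  L = -5, M = 0, N = -5.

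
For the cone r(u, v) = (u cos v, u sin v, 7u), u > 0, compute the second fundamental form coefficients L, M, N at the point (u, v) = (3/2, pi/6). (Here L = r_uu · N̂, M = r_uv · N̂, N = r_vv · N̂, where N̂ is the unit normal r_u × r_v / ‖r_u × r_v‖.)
L = 0;  M = 0;  N = 21*sqrt(2)/20

Compute the unit normal N̂(u, v) = (-7*sqrt(2)*u*cos(v)/(10*Abs(u)), -7*sqrt(2)*u*sin(v)/(10*Abs(u)), sqrt(2)*u/(10*Abs(u))), and the second partials r_uu, r_uv, r_vv. Take dot products:
  L(u, v) = r_uu · N̂ = 0,
  M(u, v) = r_uv · N̂ = 0,
  N(u, v) = r_vv · N̂ = 7*sqrt(2)*u^2/(10*Abs(u)).
Evaluating at (u, v) = (3/2, pi/6):
  L = 0, M = 0, N = 21*sqrt(2)/20.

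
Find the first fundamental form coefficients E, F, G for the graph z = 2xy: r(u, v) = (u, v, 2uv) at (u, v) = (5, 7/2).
E = 50;  F = 70;  G = 101

Partials: r_u = (1, 0, 2*v), r_v = (0, 1, 2*u). As functions of (u, v):
  E = r_u · r_u = 4*v^2 + 1,
  F = r_u · r_v = 4*u*v,
  G = r_v · r_v = 4*u^2 + 1.
Evaluating at (u, v) = (5, 7/2): E = 50, F = 70, G = 101.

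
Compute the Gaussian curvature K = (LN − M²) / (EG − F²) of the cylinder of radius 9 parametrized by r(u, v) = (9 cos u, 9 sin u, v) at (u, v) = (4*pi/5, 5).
K = 0

Coefficients of the first fundamental form: E = 81, F = 0, G = 1.
Coefficients of the second fundamental form: L = -9, M = 0, N = 0.
Assemble K = (LN − M²)/(EG − F²) = 0. At (u, v) = (4*pi/5, 5): K = 0.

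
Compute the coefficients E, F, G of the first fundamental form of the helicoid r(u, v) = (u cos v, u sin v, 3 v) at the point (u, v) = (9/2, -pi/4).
E = 1;  F = 0;  G = 117/4

Partials: r_u = (cos(v), sin(v), 0), r_v = (-u*sin(v), u*cos(v), 3). As functions of (u, v):
  E = r_u · r_u = 1,
  F = r_u · r_v = 0,
  G = r_v · r_v = u^2 + 9.
Evaluating at (u, v) = (9/2, -pi/4): E = 1, F = 0, G = 117/4.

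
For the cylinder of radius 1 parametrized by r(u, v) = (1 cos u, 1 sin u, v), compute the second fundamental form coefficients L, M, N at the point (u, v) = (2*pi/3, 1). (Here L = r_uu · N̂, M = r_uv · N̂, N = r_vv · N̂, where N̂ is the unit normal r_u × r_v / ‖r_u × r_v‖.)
L = -1;  M = 0;  N = 0

Compute the unit normal N̂(u, v) = (cos(u), sin(u), 0), and the second partials r_uu, r_uv, r_vv. Take dot products:
  L(u, v) = r_uu · N̂ = -1,
  M(u, v) = r_uv · N̂ = 0,
  N(u, v) = r_vv · N̂ = 0.
Evaluating at (u, v) = (2*pi/3, 1):
  L = -1, M = 0, N = 0.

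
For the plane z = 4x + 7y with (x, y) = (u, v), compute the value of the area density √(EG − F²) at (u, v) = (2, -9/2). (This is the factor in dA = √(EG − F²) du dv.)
√(EG − F²)|_{(2, -9/2)} = sqrt(66)

E = 17, F = 28, G = 50, so EG − F² = 66. Taking the positive square root: √(EG − F²) = sqrt(66). At (u, v) = (2, -9/2): sqrt(66).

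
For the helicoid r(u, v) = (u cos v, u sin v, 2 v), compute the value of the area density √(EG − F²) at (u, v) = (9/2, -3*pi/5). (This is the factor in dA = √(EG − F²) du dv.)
√(EG − F²)|_{(9/2, -3*pi/5)} = sqrt(97)/2

E = 1, F = 0, G = u^2 + 4, so EG − F² = u^2 + 4. Taking the positive square root: √(EG − F²) = sqrt(u^2 + 4). At (u, v) = (9/2, -3*pi/5): sqrt(97)/2.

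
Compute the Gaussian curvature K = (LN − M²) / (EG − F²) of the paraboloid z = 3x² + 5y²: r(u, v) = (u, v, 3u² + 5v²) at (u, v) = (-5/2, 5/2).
K = 60/724201

Coefficients of the first fundamental form: E = 36*u^2 + 1, F = 60*u*v, G = 100*v^2 + 1.
Coefficients of the second fundamental form: L = 6/sqrt(36*u^2 + 100*v^2 + 1), M = 0, N = 10/sqrt(36*u^2 + 100*v^2 + 1).
Assemble K = (LN − M²)/(EG − F²) = 60/(1296*u^4 + 7200*u^2*v^2 + 72*u^2 + 10000*v^4 + 200*v^2 + 1). At (u, v) = (-5/2, 5/2): K = 60/724201.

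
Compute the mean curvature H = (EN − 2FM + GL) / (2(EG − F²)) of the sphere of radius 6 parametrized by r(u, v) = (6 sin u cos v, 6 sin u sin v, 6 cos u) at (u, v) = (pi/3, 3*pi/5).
H = -1/6

With E = 36, F = 0, G = 36*sin(u)^2, L = -6*sin(u)/Abs(sin(u)), M = 0, N = -6*sin(u)^3/Abs(sin(u)), assemble
  H = (EN − 2FM + GL) / (2(EG − F²)) = -sin(u)/(6*Abs(sin(u))).
At (u, v) = (pi/3, 3*pi/5): H = -1/6.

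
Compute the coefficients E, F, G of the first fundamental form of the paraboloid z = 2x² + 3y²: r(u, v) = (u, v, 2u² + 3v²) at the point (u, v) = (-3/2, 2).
E = 37;  F = -72;  G = 145

Partials: r_u = (1, 0, 4*u), r_v = (0, 1, 6*v). As functions of (u, v):
  E = r_u · r_u = 16*u^2 + 1,
  F = r_u · r_v = 24*u*v,
  G = r_v · r_v = 36*v^2 + 1.
Evaluating at (u, v) = (-3/2, 2): E = 37, F = -72, G = 145.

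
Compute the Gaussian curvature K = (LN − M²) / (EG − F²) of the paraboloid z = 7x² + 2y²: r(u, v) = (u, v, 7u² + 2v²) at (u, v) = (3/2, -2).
K = 14/64009

Coefficients of the first fundamental form: E = 196*u^2 + 1, F = 56*u*v, G = 16*v^2 + 1.
Coefficients of the second fundamental form: L = 14/sqrt(196*u^2 + 16*v^2 + 1), M = 0, N = 4/sqrt(196*u^2 + 16*v^2 + 1).
Assemble K = (LN − M²)/(EG − F²) = 56/(38416*u^4 + 6272*u^2*v^2 + 392*u^2 + 256*v^4 + 32*v^2 + 1). At (u, v) = (3/2, -2): K = 14/64009.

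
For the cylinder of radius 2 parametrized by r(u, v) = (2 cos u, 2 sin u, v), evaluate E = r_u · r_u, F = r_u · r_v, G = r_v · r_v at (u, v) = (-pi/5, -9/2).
E = 4;  F = 0;  G = 1

Partials: r_u = (-2*sin(u), 2*cos(u), 0), r_v = (0, 0, 1). As functions of (u, v):
  E = r_u · r_u = 4,
  F = r_u · r_v = 0,
  G = r_v · r_v = 1.
Evaluating at (u, v) = (-pi/5, -9/2): E = 4, F = 0, G = 1.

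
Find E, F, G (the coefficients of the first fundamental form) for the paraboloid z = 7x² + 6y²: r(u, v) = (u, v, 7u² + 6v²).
E = 196*u^2 + 1;  F = 168*u*v;  G = 144*v^2 + 1

Compute partials: r_u = (1, 0, 14*u), r_v = (0, 1, 12*v). Then
  E = r_u · r_u = 196*u^2 + 1,
  F = r_u · r_v = 168*u*v,
  G = r_v · r_v = 144*v^2 + 1.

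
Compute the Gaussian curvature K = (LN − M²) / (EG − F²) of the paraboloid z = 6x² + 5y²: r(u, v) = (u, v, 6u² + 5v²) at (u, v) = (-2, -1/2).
K = 30/90601

Coefficients of the first fundamental form: E = 144*u^2 + 1, F = 120*u*v, G = 100*v^2 + 1.
Coefficients of the second fundamental form: L = 12/sqrt(144*u^2 + 100*v^2 + 1), M = 0, N = 10/sqrt(144*u^2 + 100*v^2 + 1).
Assemble K = (LN − M²)/(EG − F²) = 120/(20736*u^4 + 28800*u^2*v^2 + 288*u^2 + 10000*v^4 + 200*v^2 + 1). At (u, v) = (-2, -1/2): K = 30/90601.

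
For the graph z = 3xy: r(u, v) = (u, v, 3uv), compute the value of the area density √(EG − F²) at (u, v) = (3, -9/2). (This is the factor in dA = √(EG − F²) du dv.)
√(EG − F²)|_{(3, -9/2)} = sqrt(1057)/2

E = 9*v^2 + 1, F = 9*u*v, G = 9*u^2 + 1, so EG − F² = 9*u^2 + 9*v^2 + 1. Taking the positive square root: √(EG − F²) = sqrt(9*u^2 + 9*v^2 + 1). At (u, v) = (3, -9/2): sqrt(1057)/2.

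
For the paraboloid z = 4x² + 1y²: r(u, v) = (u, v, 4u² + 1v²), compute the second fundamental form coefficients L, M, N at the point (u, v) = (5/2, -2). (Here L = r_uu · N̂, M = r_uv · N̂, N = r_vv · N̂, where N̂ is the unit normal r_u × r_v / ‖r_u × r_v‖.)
L = 8*sqrt(417)/417;  M = 0;  N = 2*sqrt(417)/417

Compute the unit normal N̂(u, v) = (-8*u/sqrt(64*u^2 + 4*v^2 + 1), -2*v/sqrt(64*u^2 + 4*v^2 + 1), 1/sqrt(64*u^2 + 4*v^2 + 1)), and the second partials r_uu, r_uv, r_vv. Take dot products:
  L(u, v) = r_uu · N̂ = 8/sqrt(64*u^2 + 4*v^2 + 1),
  M(u, v) = r_uv · N̂ = 0,
  N(u, v) = r_vv · N̂ = 2/sqrt(64*u^2 + 4*v^2 + 1).
Evaluating at (u, v) = (5/2, -2):
  L = 8*sqrt(417)/417, M = 0, N = 2*sqrt(417)/417.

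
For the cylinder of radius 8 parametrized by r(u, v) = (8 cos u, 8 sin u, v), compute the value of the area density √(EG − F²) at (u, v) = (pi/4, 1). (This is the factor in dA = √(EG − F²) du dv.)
√(EG − F²)|_{(pi/4, 1)} = 8

E = 64, F = 0, G = 1, so EG − F² = 64. Taking the positive square root: √(EG − F²) = 8. At (u, v) = (pi/4, 1): 8.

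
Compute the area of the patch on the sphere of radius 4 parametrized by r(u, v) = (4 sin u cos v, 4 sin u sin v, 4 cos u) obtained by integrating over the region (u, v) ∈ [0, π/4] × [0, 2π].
Area = 16*pi*(2 - sqrt(2))

Area = ∫∫ √(EG − F²) du dv with √(EG − F²) = 16*Abs(sin(u)). Integrating over [0, π/4] × [0, 2π] gives 16*pi*(2 - sqrt(2)).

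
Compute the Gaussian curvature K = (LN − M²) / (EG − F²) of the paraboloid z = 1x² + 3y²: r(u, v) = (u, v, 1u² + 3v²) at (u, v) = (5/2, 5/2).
K = 12/63001

Coefficients of the first fundamental form: E = 4*u^2 + 1, F = 12*u*v, G = 36*v^2 + 1.
Coefficients of the second fundamental form: L = 2/sqrt(4*u^2 + 36*v^2 + 1), M = 0, N = 6/sqrt(4*u^2 + 36*v^2 + 1).
Assemble K = (LN − M²)/(EG − F²) = 12/(16*u^4 + 288*u^2*v^2 + 8*u^2 + 1296*v^4 + 72*v^2 + 1). At (u, v) = (5/2, 5/2): K = 12/63001.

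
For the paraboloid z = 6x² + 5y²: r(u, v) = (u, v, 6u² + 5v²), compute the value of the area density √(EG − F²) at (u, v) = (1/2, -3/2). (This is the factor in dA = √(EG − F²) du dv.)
√(EG − F²)|_{(1/2, -3/2)} = sqrt(262)

E = 144*u^2 + 1, F = 120*u*v, G = 100*v^2 + 1, so EG − F² = 144*u^2 + 100*v^2 + 1. Taking the positive square root: √(EG − F²) = sqrt(144*u^2 + 100*v^2 + 1). At (u, v) = (1/2, -3/2): sqrt(262).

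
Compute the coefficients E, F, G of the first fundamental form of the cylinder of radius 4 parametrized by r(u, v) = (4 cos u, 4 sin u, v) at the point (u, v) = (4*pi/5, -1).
E = 16;  F = 0;  G = 1

Partials: r_u = (-4*sin(u), 4*cos(u), 0), r_v = (0, 0, 1). As functions of (u, v):
  E = r_u · r_u = 16,
  F = r_u · r_v = 0,
  G = r_v · r_v = 1.
Evaluating at (u, v) = (4*pi/5, -1): E = 16, F = 0, G = 1.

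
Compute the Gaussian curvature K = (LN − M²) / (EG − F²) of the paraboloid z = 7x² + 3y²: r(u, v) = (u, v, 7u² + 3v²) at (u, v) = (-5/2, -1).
K = 21/398161

Coefficients of the first fundamental form: E = 196*u^2 + 1, F = 84*u*v, G = 36*v^2 + 1.
Coefficients of the second fundamental form: L = 14/sqrt(196*u^2 + 36*v^2 + 1), M = 0, N = 6/sqrt(196*u^2 + 36*v^2 + 1).
Assemble K = (LN − M²)/(EG − F²) = 84/(38416*u^4 + 14112*u^2*v^2 + 392*u^2 + 1296*v^4 + 72*v^2 + 1). At (u, v) = (-5/2, -1): K = 21/398161.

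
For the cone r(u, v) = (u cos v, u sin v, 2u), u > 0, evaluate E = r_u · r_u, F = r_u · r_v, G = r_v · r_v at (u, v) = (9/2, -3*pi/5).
E = 5;  F = 0;  G = 81/4

Partials: r_u = (cos(v), sin(v), 2), r_v = (-u*sin(v), u*cos(v), 0). As functions of (u, v):
  E = r_u · r_u = 5,
  F = r_u · r_v = 0,
  G = r_v · r_v = u^2.
Evaluating at (u, v) = (9/2, -3*pi/5): E = 5, F = 0, G = 81/4.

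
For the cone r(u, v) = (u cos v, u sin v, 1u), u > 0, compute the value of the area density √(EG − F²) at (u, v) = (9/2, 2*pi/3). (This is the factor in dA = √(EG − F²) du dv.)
√(EG − F²)|_{(9/2, 2*pi/3)} = 9*sqrt(2)/2

E = 2, F = 0, G = u^2, so EG − F² = 2*u^2. Taking the positive square root: √(EG − F²) = sqrt(2)*Abs(u). At (u, v) = (9/2, 2*pi/3): 9*sqrt(2)/2.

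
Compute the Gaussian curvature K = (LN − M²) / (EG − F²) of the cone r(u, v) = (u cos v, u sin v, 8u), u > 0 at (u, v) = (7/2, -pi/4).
K = 0

Coefficients of the first fundamental form: E = 65, F = 0, G = u^2.
Coefficients of the second fundamental form: L = 0, M = 0, N = 8*sqrt(65)*u^2/(65*Abs(u)).
Assemble K = (LN − M²)/(EG − F²) = 0. At (u, v) = (7/2, -pi/4): K = 0.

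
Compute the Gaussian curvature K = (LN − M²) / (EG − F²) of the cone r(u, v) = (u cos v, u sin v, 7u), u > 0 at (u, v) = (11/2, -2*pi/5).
K = 0

Coefficients of the first fundamental form: E = 50, F = 0, G = u^2.
Coefficients of the second fundamental form: L = 0, M = 0, N = 7*sqrt(2)*u^2/(10*Abs(u)).
Assemble K = (LN − M²)/(EG − F²) = 0. At (u, v) = (11/2, -2*pi/5): K = 0.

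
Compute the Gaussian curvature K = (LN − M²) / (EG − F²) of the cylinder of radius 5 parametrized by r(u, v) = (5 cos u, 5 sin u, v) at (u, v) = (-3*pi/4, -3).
K = 0

Coefficients of the first fundamental form: E = 25, F = 0, G = 1.
Coefficients of the second fundamental form: L = -5, M = 0, N = 0.
Assemble K = (LN − M²)/(EG − F²) = 0. At (u, v) = (-3*pi/4, -3): K = 0.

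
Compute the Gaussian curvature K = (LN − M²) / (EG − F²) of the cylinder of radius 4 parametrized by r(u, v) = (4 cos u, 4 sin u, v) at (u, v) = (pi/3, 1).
K = 0

Coefficients of the first fundamental form: E = 16, F = 0, G = 1.
Coefficients of the second fundamental form: L = -4, M = 0, N = 0.
Assemble K = (LN − M²)/(EG − F²) = 0. At (u, v) = (pi/3, 1): K = 0.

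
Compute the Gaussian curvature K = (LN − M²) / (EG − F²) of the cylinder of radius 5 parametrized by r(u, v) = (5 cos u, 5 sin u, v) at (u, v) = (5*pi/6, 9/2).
K = 0

Coefficients of the first fundamental form: E = 25, F = 0, G = 1.
Coefficients of the second fundamental form: L = -5, M = 0, N = 0.
Assemble K = (LN − M²)/(EG − F²) = 0. At (u, v) = (5*pi/6, 9/2): K = 0.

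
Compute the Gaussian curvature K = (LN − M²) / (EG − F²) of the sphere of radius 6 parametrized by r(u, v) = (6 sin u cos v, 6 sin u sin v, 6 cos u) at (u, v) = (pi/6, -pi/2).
K = 1/36

Coefficients of the first fundamental form: E = 36, F = 0, G = 36*sin(u)^2.
Coefficients of the second fundamental form: L = -6*sin(u)/Abs(sin(u)), M = 0, N = -6*sin(u)^3/Abs(sin(u)).
Assemble K = (LN − M²)/(EG − F²) = 1/36. At (u, v) = (pi/6, -pi/2): K = 1/36.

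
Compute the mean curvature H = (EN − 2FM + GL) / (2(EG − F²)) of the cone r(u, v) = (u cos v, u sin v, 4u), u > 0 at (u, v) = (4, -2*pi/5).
H = sqrt(17)/34

With E = 17, F = 0, G = u^2, L = 0, M = 0, N = 4*sqrt(17)*u^2/(17*Abs(u)), assemble
  H = (EN − 2FM + GL) / (2(EG − F²)) = 2*sqrt(17)/(17*Abs(u)).
At (u, v) = (4, -2*pi/5): H = sqrt(17)/34.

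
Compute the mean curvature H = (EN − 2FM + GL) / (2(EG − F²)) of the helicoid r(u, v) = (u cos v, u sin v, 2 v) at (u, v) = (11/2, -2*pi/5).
H = 0

With E = 1, F = 0, G = u^2 + 4, L = 0, M = -2/sqrt(u^2 + 4), N = 0, assemble
  H = (EN − 2FM + GL) / (2(EG − F²)) = 0.
At (u, v) = (11/2, -2*pi/5): H = 0.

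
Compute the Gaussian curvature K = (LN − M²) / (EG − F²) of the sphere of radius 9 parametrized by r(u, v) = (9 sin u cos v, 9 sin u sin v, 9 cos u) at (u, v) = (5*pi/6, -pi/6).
K = 1/81

Coefficients of the first fundamental form: E = 81, F = 0, G = 81*sin(u)^2.
Coefficients of the second fundamental form: L = -9*sin(u)/Abs(sin(u)), M = 0, N = -9*sin(u)^3/Abs(sin(u)).
Assemble K = (LN − M²)/(EG − F²) = 1/81. At (u, v) = (5*pi/6, -pi/6): K = 1/81.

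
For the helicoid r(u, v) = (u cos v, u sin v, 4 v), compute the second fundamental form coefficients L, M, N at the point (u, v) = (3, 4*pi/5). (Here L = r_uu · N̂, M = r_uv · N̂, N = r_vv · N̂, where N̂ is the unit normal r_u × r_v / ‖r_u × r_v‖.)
L = 0;  M = -4/5;  N = 0

Compute the unit normal N̂(u, v) = (4*sin(v)/sqrt(u^2 + 16), -4*cos(v)/sqrt(u^2 + 16), u/sqrt(u^2 + 16)), and the second partials r_uu, r_uv, r_vv. Take dot products:
  L(u, v) = r_uu · N̂ = 0,
  M(u, v) = r_uv · N̂ = -4/sqrt(u^2 + 16),
  N(u, v) = r_vv · N̂ = 0.
Evaluating at (u, v) = (3, 4*pi/5):
  L = 0, M = -4/5, N = 0.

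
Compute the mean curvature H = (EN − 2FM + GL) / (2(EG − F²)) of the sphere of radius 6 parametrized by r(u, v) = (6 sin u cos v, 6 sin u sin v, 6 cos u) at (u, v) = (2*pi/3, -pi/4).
H = -1/6

With E = 36, F = 0, G = 36*sin(u)^2, L = -6*sin(u)/Abs(sin(u)), M = 0, N = -6*sin(u)^3/Abs(sin(u)), assemble
  H = (EN − 2FM + GL) / (2(EG − F²)) = -sin(u)/(6*Abs(sin(u))).
At (u, v) = (2*pi/3, -pi/4): H = -1/6.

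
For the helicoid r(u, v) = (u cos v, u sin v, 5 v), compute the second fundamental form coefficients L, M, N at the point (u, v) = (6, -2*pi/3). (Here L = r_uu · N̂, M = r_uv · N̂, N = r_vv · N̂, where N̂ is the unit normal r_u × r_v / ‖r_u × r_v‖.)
L = 0;  M = -5*sqrt(61)/61;  N = 0

Compute the unit normal N̂(u, v) = (5*sin(v)/sqrt(u^2 + 25), -5*cos(v)/sqrt(u^2 + 25), u/sqrt(u^2 + 25)), and the second partials r_uu, r_uv, r_vv. Take dot products:
  L(u, v) = r_uu · N̂ = 0,
  M(u, v) = r_uv · N̂ = -5/sqrt(u^2 + 25),
  N(u, v) = r_vv · N̂ = 0.
Evaluating at (u, v) = (6, -2*pi/3):
  L = 0, M = -5*sqrt(61)/61, N = 0.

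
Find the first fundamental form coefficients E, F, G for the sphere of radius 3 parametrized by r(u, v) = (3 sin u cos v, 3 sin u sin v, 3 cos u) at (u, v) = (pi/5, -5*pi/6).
E = 9;  F = 0;  G = 45/8 - 9*sqrt(5)/8

Partials: r_u = (3*cos(u)*cos(v), 3*sin(v)*cos(u), -3*sin(u)), r_v = (-3*sin(u)*sin(v), 3*sin(u)*cos(v), 0). As functions of (u, v):
  E = r_u · r_u = 9,
  F = r_u · r_v = 0,
  G = r_v · r_v = 9*sin(u)^2.
Evaluating at (u, v) = (pi/5, -5*pi/6): E = 9, F = 0, G = 45/8 - 9*sqrt(5)/8.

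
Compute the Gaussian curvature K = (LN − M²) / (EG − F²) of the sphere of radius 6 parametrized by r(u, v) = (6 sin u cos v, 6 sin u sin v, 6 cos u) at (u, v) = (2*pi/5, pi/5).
K = 1/36

Coefficients of the first fundamental form: E = 36, F = 0, G = 36*sin(u)^2.
Coefficients of the second fundamental form: L = -6*sin(u)/Abs(sin(u)), M = 0, N = -6*sin(u)^3/Abs(sin(u)).
Assemble K = (LN − M²)/(EG − F²) = 1/36. At (u, v) = (2*pi/5, pi/5): K = 1/36.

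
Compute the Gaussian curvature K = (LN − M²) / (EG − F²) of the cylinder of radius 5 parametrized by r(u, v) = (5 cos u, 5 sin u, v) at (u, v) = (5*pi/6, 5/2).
K = 0

Coefficients of the first fundamental form: E = 25, F = 0, G = 1.
Coefficients of the second fundamental form: L = -5, M = 0, N = 0.
Assemble K = (LN − M²)/(EG − F²) = 0. At (u, v) = (5*pi/6, 5/2): K = 0.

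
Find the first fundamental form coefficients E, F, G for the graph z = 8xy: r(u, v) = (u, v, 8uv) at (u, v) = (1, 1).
E = 65;  F = 64;  G = 65

Partials: r_u = (1, 0, 8*v), r_v = (0, 1, 8*u). As functions of (u, v):
  E = r_u · r_u = 64*v^2 + 1,
  F = r_u · r_v = 64*u*v,
  G = r_v · r_v = 64*u^2 + 1.
Evaluating at (u, v) = (1, 1): E = 65, F = 64, G = 65.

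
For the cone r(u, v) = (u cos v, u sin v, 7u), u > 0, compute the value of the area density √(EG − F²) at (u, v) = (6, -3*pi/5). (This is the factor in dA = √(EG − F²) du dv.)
√(EG − F²)|_{(6, -3*pi/5)} = 30*sqrt(2)

E = 50, F = 0, G = u^2, so EG − F² = 50*u^2. Taking the positive square root: √(EG − F²) = 5*sqrt(2)*Abs(u). At (u, v) = (6, -3*pi/5): 30*sqrt(2).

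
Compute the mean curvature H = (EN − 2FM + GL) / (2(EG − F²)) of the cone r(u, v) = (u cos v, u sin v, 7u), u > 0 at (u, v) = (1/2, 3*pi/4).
H = 7*sqrt(2)/10

With E = 50, F = 0, G = u^2, L = 0, M = 0, N = 7*sqrt(2)*u^2/(10*Abs(u)), assemble
  H = (EN − 2FM + GL) / (2(EG − F²)) = 7*sqrt(2)/(20*Abs(u)).
At (u, v) = (1/2, 3*pi/4): H = 7*sqrt(2)/10.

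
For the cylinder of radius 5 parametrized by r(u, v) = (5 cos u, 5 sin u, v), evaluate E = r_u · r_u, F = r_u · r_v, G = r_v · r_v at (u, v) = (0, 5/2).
E = 25;  F = 0;  G = 1

Partials: r_u = (-5*sin(u), 5*cos(u), 0), r_v = (0, 0, 1). As functions of (u, v):
  E = r_u · r_u = 25,
  F = r_u · r_v = 0,
  G = r_v · r_v = 1.
Evaluating at (u, v) = (0, 5/2): E = 25, F = 0, G = 1.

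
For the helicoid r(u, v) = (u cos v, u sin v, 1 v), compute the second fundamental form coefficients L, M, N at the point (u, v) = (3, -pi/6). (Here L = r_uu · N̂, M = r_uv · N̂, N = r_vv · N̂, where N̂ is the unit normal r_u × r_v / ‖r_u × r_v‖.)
L = 0;  M = -sqrt(10)/10;  N = 0

Compute the unit normal N̂(u, v) = (sin(v)/sqrt(u^2 + 1), -cos(v)/sqrt(u^2 + 1), u/sqrt(u^2 + 1)), and the second partials r_uu, r_uv, r_vv. Take dot products:
  L(u, v) = r_uu · N̂ = 0,
  M(u, v) = r_uv · N̂ = -1/sqrt(u^2 + 1),
  N(u, v) = r_vv · N̂ = 0.
Evaluating at (u, v) = (3, -pi/6):
  L = 0, M = -sqrt(10)/10, N = 0.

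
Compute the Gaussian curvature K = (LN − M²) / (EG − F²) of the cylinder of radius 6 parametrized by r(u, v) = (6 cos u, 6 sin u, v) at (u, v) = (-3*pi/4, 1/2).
K = 0

Coefficients of the first fundamental form: E = 36, F = 0, G = 1.
Coefficients of the second fundamental form: L = -6, M = 0, N = 0.
Assemble K = (LN − M²)/(EG − F²) = 0. At (u, v) = (-3*pi/4, 1/2): K = 0.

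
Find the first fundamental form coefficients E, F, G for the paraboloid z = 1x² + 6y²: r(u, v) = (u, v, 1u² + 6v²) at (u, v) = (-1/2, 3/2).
E = 2;  F = -18;  G = 325

Partials: r_u = (1, 0, 2*u), r_v = (0, 1, 12*v). As functions of (u, v):
  E = r_u · r_u = 4*u^2 + 1,
  F = r_u · r_v = 24*u*v,
  G = r_v · r_v = 144*v^2 + 1.
Evaluating at (u, v) = (-1/2, 3/2): E = 2, F = -18, G = 325.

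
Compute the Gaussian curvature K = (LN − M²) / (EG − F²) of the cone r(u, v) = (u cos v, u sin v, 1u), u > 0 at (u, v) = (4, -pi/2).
K = 0

Coefficients of the first fundamental form: E = 2, F = 0, G = u^2.
Coefficients of the second fundamental form: L = 0, M = 0, N = sqrt(2)*u^2/(2*Abs(u)).
Assemble K = (LN − M²)/(EG − F²) = 0. At (u, v) = (4, -pi/2): K = 0.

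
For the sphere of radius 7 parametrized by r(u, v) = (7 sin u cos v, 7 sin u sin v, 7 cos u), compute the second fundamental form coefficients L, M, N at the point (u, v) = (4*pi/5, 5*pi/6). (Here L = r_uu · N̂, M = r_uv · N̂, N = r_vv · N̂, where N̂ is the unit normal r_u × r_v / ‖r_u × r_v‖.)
L = -7;  M = 0;  N = -35/8 + 7*sqrt(5)/8

Compute the unit normal N̂(u, v) = (sin(u)^2*cos(v)/Abs(sin(u)), sin(u)^2*sin(v)/Abs(sin(u)), sin(2*u)/(2*Abs(sin(u)))), and the second partials r_uu, r_uv, r_vv. Take dot products:
  L(u, v) = r_uu · N̂ = -7*sin(u)/Abs(sin(u)),
  M(u, v) = r_uv · N̂ = 0,
  N(u, v) = r_vv · N̂ = -7*sin(u)^3/Abs(sin(u)).
Evaluating at (u, v) = (4*pi/5, 5*pi/6):
  L = -7, M = 0, N = -35/8 + 7*sqrt(5)/8.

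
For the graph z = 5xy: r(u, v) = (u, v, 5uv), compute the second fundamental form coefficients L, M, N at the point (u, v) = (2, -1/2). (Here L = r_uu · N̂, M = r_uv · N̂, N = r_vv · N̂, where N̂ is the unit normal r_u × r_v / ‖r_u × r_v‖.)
L = 0;  M = 10*sqrt(429)/429;  N = 0

Compute the unit normal N̂(u, v) = (-5*v/sqrt(25*u^2 + 25*v^2 + 1), -5*u/sqrt(25*u^2 + 25*v^2 + 1), 1/sqrt(25*u^2 + 25*v^2 + 1)), and the second partials r_uu, r_uv, r_vv. Take dot products:
  L(u, v) = r_uu · N̂ = 0,
  M(u, v) = r_uv · N̂ = 5/sqrt(25*u^2 + 25*v^2 + 1),
  N(u, v) = r_vv · N̂ = 0.
Evaluating at (u, v) = (2, -1/2):
  L = 0, M = 10*sqrt(429)/429, N = 0.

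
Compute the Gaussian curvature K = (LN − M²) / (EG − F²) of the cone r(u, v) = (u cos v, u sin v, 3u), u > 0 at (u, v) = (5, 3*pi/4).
K = 0

Coefficients of the first fundamental form: E = 10, F = 0, G = u^2.
Coefficients of the second fundamental form: L = 0, M = 0, N = 3*sqrt(10)*u^2/(10*Abs(u)).
Assemble K = (LN − M²)/(EG − F²) = 0. At (u, v) = (5, 3*pi/4): K = 0.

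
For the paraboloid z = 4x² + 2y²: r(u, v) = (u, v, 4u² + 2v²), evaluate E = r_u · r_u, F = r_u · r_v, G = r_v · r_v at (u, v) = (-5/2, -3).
E = 401;  F = 240;  G = 145

Partials: r_u = (1, 0, 8*u), r_v = (0, 1, 4*v). As functions of (u, v):
  E = r_u · r_u = 64*u^2 + 1,
  F = r_u · r_v = 32*u*v,
  G = r_v · r_v = 16*v^2 + 1.
Evaluating at (u, v) = (-5/2, -3): E = 401, F = 240, G = 145.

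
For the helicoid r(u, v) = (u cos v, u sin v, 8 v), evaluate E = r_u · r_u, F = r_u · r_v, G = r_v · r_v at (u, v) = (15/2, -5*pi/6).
E = 1;  F = 0;  G = 481/4

Partials: r_u = (cos(v), sin(v), 0), r_v = (-u*sin(v), u*cos(v), 8). As functions of (u, v):
  E = r_u · r_u = 1,
  F = r_u · r_v = 0,
  G = r_v · r_v = u^2 + 64.
Evaluating at (u, v) = (15/2, -5*pi/6): E = 1, F = 0, G = 481/4.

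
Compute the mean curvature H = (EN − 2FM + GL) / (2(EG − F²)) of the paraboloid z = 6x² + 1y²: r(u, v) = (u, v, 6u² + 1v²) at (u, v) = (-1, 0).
H = 151*sqrt(145)/21025

With E = 144*u^2 + 1, F = 24*u*v, G = 4*v^2 + 1, L = 12/sqrt(144*u^2 + 4*v^2 + 1), M = 0, N = 2/sqrt(144*u^2 + 4*v^2 + 1), assemble
  H = (EN − 2FM + GL) / (2(EG − F²)) = (144*u^2 + 24*v^2 + 7)/(144*u^2 + 4*v^2 + 1)^(3/2).
At (u, v) = (-1, 0): H = 151*sqrt(145)/21025.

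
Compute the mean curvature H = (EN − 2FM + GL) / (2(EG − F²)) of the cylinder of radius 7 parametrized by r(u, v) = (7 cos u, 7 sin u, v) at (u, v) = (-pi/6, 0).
H = -1/14

With E = 49, F = 0, G = 1, L = -7, M = 0, N = 0, assemble
  H = (EN − 2FM + GL) / (2(EG − F²)) = -1/14.
At (u, v) = (-pi/6, 0): H = -1/14.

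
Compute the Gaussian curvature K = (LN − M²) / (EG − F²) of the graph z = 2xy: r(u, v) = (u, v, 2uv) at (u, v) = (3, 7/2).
K = -1/1849

Coefficients of the first fundamental form: E = 4*v^2 + 1, F = 4*u*v, G = 4*u^2 + 1.
Coefficients of the second fundamental form: L = 0, M = 2/sqrt(4*u^2 + 4*v^2 + 1), N = 0.
Assemble K = (LN − M²)/(EG − F²) = -4/(16*u^4 + 32*u^2*v^2 + 8*u^2 + 16*v^4 + 8*v^2 + 1). At (u, v) = (3, 7/2): K = -1/1849.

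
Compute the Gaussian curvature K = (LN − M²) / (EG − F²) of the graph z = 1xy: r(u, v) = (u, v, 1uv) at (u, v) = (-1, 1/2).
K = -16/81

Coefficients of the first fundamental form: E = v^2 + 1, F = u*v, G = u^2 + 1.
Coefficients of the second fundamental form: L = 0, M = 1/sqrt(u^2 + v^2 + 1), N = 0.
Assemble K = (LN − M²)/(EG − F²) = 1/((u^2*v^2 - (u^2 + 1)*(v^2 + 1))*(u^2 + v^2 + 1)). At (u, v) = (-1, 1/2): K = -16/81.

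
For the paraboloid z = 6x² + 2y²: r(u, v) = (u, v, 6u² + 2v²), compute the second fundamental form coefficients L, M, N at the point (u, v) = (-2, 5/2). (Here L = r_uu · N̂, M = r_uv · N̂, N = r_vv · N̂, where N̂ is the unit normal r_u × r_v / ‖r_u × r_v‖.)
L = 12*sqrt(677)/677;  M = 0;  N = 4*sqrt(677)/677

Compute the unit normal N̂(u, v) = (-12*u/sqrt(144*u^2 + 16*v^2 + 1), -4*v/sqrt(144*u^2 + 16*v^2 + 1), 1/sqrt(144*u^2 + 16*v^2 + 1)), and the second partials r_uu, r_uv, r_vv. Take dot products:
  L(u, v) = r_uu · N̂ = 12/sqrt(144*u^2 + 16*v^2 + 1),
  M(u, v) = r_uv · N̂ = 0,
  N(u, v) = r_vv · N̂ = 4/sqrt(144*u^2 + 16*v^2 + 1).
Evaluating at (u, v) = (-2, 5/2):
  L = 12*sqrt(677)/677, M = 0, N = 4*sqrt(677)/677.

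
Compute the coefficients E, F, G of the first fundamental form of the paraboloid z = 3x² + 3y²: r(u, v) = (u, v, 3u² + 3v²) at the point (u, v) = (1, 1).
E = 37;  F = 36;  G = 37

Partials: r_u = (1, 0, 6*u), r_v = (0, 1, 6*v). As functions of (u, v):
  E = r_u · r_u = 36*u^2 + 1,
  F = r_u · r_v = 36*u*v,
  G = r_v · r_v = 36*v^2 + 1.
Evaluating at (u, v) = (1, 1): E = 37, F = 36, G = 37.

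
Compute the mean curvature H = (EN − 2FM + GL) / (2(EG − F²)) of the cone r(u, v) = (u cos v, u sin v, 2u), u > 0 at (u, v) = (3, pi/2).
H = sqrt(5)/15

With E = 5, F = 0, G = u^2, L = 0, M = 0, N = 2*sqrt(5)*u^2/(5*Abs(u)), assemble
  H = (EN − 2FM + GL) / (2(EG − F²)) = sqrt(5)/(5*Abs(u)).
At (u, v) = (3, pi/2): H = sqrt(5)/15.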